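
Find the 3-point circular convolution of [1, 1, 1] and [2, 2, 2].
Use y[k] = Σ_j s[j]·t[(k-j) mod 3]. y[0] = 1×2 + 1×2 + 1×2 = 6; y[1] = 1×2 + 1×2 + 1×2 = 6; y[2] = 1×2 + 1×2 + 1×2 = 6. Result: [6, 6, 6]

[6, 6, 6]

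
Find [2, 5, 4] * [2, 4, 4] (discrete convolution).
y[0] = 2×2 = 4; y[1] = 2×4 + 5×2 = 18; y[2] = 2×4 + 5×4 + 4×2 = 36; y[3] = 5×4 + 4×4 = 36; y[4] = 4×4 = 16

[4, 18, 36, 36, 16]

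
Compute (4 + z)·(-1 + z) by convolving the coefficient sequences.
Ascending coefficients: a = [4, 1], b = [-1, 1]. c[0] = 4×-1 = -4; c[1] = 4×1 + 1×-1 = 3; c[2] = 1×1 = 1. Result coefficients: [-4, 3, 1] → -4 + 3z + z^2

-4 + 3z + z^2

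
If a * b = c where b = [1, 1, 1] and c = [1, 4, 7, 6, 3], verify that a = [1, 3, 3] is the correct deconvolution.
Forward-compute [1, 3, 3] * [1, 1, 1]: c[0] = 1×1 = 1; c[1] = 1×1 + 3×1 = 4; c[2] = 1×1 + 3×1 + 3×1 = 7; c[3] = 3×1 + 3×1 = 6; c[4] = 3×1 = 3 → [1, 4, 7, 6, 3]. Matches given c = [1, 4, 7, 6, 3], so verified.

Verified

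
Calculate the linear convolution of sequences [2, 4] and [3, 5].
y[0] = 2×3 = 6; y[1] = 2×5 + 4×3 = 22; y[2] = 4×5 = 20

[6, 22, 20]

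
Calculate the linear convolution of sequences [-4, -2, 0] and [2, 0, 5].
y[0] = -4×2 = -8; y[1] = -4×0 + -2×2 = -4; y[2] = -4×5 + -2×0 + 0×2 = -20; y[3] = -2×5 + 0×0 = -10; y[4] = 0×5 = 0

[-8, -4, -20, -10, 0]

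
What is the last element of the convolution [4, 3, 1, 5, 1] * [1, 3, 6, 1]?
Use y[k] = Σ_i a[i]·b[k-i] at k=7. y[7] = 1×1 = 1

1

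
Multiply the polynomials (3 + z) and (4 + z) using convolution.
Ascending coefficients: a = [3, 1], b = [4, 1]. c[0] = 3×4 = 12; c[1] = 3×1 + 1×4 = 7; c[2] = 1×1 = 1. Result coefficients: [12, 7, 1] → 12 + 7z + z^2

12 + 7z + z^2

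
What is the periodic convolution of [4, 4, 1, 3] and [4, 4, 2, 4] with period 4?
Use y[k] = Σ_j s[j]·t[(k-j) mod 4]. y[0] = 4×4 + 4×4 + 1×2 + 3×4 = 46; y[1] = 4×4 + 4×4 + 1×4 + 3×2 = 42; y[2] = 4×2 + 4×4 + 1×4 + 3×4 = 40; y[3] = 4×4 + 4×2 + 1×4 + 3×4 = 40. Result: [46, 42, 40, 40]

[46, 42, 40, 40]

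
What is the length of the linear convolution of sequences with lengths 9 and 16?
Linear/full convolution length: m + n - 1 = 9 + 16 - 1 = 24

24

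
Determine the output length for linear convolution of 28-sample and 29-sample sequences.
Linear/full convolution length: m + n - 1 = 28 + 29 - 1 = 56

56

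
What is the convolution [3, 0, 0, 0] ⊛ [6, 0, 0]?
y[0] = 3×6 = 18; y[1] = 3×0 + 0×6 = 0; y[2] = 3×0 + 0×0 + 0×6 = 0; y[3] = 0×0 + 0×0 + 0×6 = 0; y[4] = 0×0 + 0×0 = 0; y[5] = 0×0 = 0

[18, 0, 0, 0, 0, 0]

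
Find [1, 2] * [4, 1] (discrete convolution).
y[0] = 1×4 = 4; y[1] = 1×1 + 2×4 = 9; y[2] = 2×1 = 2

[4, 9, 2]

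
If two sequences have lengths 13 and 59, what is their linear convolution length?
Linear/full convolution length: m + n - 1 = 13 + 59 - 1 = 71

71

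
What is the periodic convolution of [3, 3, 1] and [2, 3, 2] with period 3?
Use y[k] = Σ_j f[j]·g[(k-j) mod 3]. y[0] = 3×2 + 3×2 + 1×3 = 15; y[1] = 3×3 + 3×2 + 1×2 = 17; y[2] = 3×2 + 3×3 + 1×2 = 17. Result: [15, 17, 17]

[15, 17, 17]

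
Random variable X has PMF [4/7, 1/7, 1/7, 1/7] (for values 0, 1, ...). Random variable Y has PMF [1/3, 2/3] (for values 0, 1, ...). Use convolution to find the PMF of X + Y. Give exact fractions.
P(X+Y=k) = Σ_i P(X=i)·P(Y=k-i) — a convolution of [4/7, 1/7, 1/7, 1/7] and [1/3, 2/3]. P(X+Y=0) = (4/7)×(1/3) = 4/21; P(X+Y=1) = (4/7)×(2/3) + (1/7)×(1/3) = 8/21 + 1/21 = 3/7; P(X+Y=2) = (1/7)×(2/3) + (1/7)×(1/3) = 2/21 + 1/21 = 1/7; P(X+Y=3) = (1/7)×(2/3) + (1/7)×(1/3) = 2/21 + 1/21 = 1/7; P(X+Y=4) = (1/7)×(2/3) = 2/21. PMF: [4/21, 3/7, 1/7, 1/7, 2/21] (sums to 1 ✓)

[4/21, 3/7, 1/7, 1/7, 2/21]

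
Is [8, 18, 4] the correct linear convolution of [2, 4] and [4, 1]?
Recompute linear convolution of [2, 4] and [4, 1]: y[0] = 2×4 = 8; y[1] = 2×1 + 4×4 = 18; y[2] = 4×1 = 4 → [8, 18, 4]. Given [8, 18, 4] matches, so answer: Yes

Yes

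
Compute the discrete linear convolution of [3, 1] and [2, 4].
y[0] = 3×2 = 6; y[1] = 3×4 + 1×2 = 14; y[2] = 1×4 = 4

[6, 14, 4]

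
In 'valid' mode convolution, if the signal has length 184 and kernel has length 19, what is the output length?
'Valid' mode counts only positions where the kernel fully overlaps the signal: m - n + 1 = 184 - 19 + 1 = 166

166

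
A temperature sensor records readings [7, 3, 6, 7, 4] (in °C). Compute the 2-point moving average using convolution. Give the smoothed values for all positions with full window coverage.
2-point moving average kernel = [1, 1]. Apply in 'valid' mode (full window coverage): avg[0] = (7 + 3) / 2 = 5.0; avg[1] = (3 + 6) / 2 = 4.5; avg[2] = (6 + 7) / 2 = 6.5; avg[3] = (7 + 4) / 2 = 5.5. Smoothed values: [5.0, 4.5, 6.5, 5.5]

[5.0, 4.5, 6.5, 5.5]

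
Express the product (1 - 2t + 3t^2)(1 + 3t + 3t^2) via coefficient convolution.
Ascending coefficients: a = [1, -2, 3], b = [1, 3, 3]. c[0] = 1×1 = 1; c[1] = 1×3 + -2×1 = 1; c[2] = 1×3 + -2×3 + 3×1 = 0; c[3] = -2×3 + 3×3 = 3; c[4] = 3×3 = 9. Result coefficients: [1, 1, 0, 3, 9] → 1 + t + 3t^3 + 9t^4

1 + t + 3t^3 + 9t^4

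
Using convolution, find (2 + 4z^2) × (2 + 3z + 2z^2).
Ascending coefficients: a = [2, 0, 4], b = [2, 3, 2]. c[0] = 2×2 = 4; c[1] = 2×3 + 0×2 = 6; c[2] = 2×2 + 0×3 + 4×2 = 12; c[3] = 0×2 + 4×3 = 12; c[4] = 4×2 = 8. Result coefficients: [4, 6, 12, 12, 8] → 4 + 6z + 12z^2 + 12z^3 + 8z^4

4 + 6z + 12z^2 + 12z^3 + 8z^4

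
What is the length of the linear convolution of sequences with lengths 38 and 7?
Linear/full convolution length: m + n - 1 = 38 + 7 - 1 = 44

44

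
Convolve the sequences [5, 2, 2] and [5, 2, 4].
y[0] = 5×5 = 25; y[1] = 5×2 + 2×5 = 20; y[2] = 5×4 + 2×2 + 2×5 = 34; y[3] = 2×4 + 2×2 = 12; y[4] = 2×4 = 8

[25, 20, 34, 12, 8]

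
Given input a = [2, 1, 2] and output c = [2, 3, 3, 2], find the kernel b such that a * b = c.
Output length 4 = len(a) + len(b) - 1 ⇒ len(b) = 2. Solve b forward using b[k] = (c[k] - Σ_{i≥1} a[i]·b[k-i]) / a[0]: b[0] = c[0] / a[0] = 2 / 2 = 1; b[1] = (c[1] - 1×1) / a[0] = (3 - 1×1) / 2 = 1. So b = [1, 1]. Forward-check [2, 1, 2] * [1, 1]: c[0] = 2×1 = 2; c[1] = 2×1 + 1×1 = 3; c[2] = 1×1 + 2×1 = 3; c[3] = 2×1 = 2 → [2, 3, 3, 2] ✓

[1, 1]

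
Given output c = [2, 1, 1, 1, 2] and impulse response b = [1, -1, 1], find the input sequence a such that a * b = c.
Deconvolve c=[2, 1, 1, 1, 2] by b=[1, -1, 1]. Since b[0]=1, solve forward: a[0] = c[0] / 1 = 2; a[1] = (c[1] - 2×-1) / 1 = 3; a[2] = (c[2] - 3×-1 - 2×1) / 1 = 2. So a = [2, 3, 2]. Check by forward convolution: c[0] = 2×1 = 2; c[1] = 2×-1 + 3×1 = 1; c[2] = 2×1 + 3×-1 + 2×1 = 1; c[3] = 3×1 + 2×-1 = 1; c[4] = 2×1 = 2

[2, 3, 2]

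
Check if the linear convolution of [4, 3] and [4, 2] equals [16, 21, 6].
Recompute linear convolution of [4, 3] and [4, 2]: y[0] = 4×4 = 16; y[1] = 4×2 + 3×4 = 20; y[2] = 3×2 = 6 → [16, 20, 6]. Compare to given [16, 21, 6]: they differ at index 1: given 21, correct 20, so answer: No

No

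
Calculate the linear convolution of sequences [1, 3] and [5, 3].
y[0] = 1×5 = 5; y[1] = 1×3 + 3×5 = 18; y[2] = 3×3 = 9

[5, 18, 9]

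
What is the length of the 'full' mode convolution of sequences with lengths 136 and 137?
Linear/full convolution length: m + n - 1 = 136 + 137 - 1 = 272

272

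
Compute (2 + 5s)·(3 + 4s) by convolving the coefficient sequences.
Ascending coefficients: a = [2, 5], b = [3, 4]. c[0] = 2×3 = 6; c[1] = 2×4 + 5×3 = 23; c[2] = 5×4 = 20. Result coefficients: [6, 23, 20] → 6 + 23s + 20s^2

6 + 23s + 20s^2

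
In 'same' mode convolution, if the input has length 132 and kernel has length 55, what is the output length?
'Same' mode returns an output with the same length as the input: 132

132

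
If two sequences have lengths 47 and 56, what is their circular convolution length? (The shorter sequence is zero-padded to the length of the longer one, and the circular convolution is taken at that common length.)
Circular convolution (zero-padding the shorter input) has length max(m, n) = max(47, 56) = 56

56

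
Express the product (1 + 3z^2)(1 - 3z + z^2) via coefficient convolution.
Ascending coefficients: a = [1, 0, 3], b = [1, -3, 1]. c[0] = 1×1 = 1; c[1] = 1×-3 + 0×1 = -3; c[2] = 1×1 + 0×-3 + 3×1 = 4; c[3] = 0×1 + 3×-3 = -9; c[4] = 3×1 = 3. Result coefficients: [1, -3, 4, -9, 3] → 1 - 3z + 4z^2 - 9z^3 + 3z^4

1 - 3z + 4z^2 - 9z^3 + 3z^4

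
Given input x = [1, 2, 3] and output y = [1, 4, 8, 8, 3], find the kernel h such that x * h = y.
Output length 5 = len(x) + len(h) - 1 ⇒ len(h) = 3. Solve h forward using h[k] = (y[k] - Σ_{i≥1} x[i]·h[k-i]) / x[0]: h[0] = y[0] / x[0] = 1 / 1 = 1; h[1] = (y[1] - 2×1) / x[0] = (4 - 2×1) / 1 = 2; h[2] = (y[2] - 2×2 - 3×1) / x[0] = (8 - 2×2 - 3×1) / 1 = 1. So h = [1, 2, 1]. Forward-check [1, 2, 3] * [1, 2, 1]: y[0] = 1×1 = 1; y[1] = 1×2 + 2×1 = 4; y[2] = 1×1 + 2×2 + 3×1 = 8; y[3] = 2×1 + 3×2 = 8; y[4] = 3×1 = 3 → [1, 4, 8, 8, 3] ✓

[1, 2, 1]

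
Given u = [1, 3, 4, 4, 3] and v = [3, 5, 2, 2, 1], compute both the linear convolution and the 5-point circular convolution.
Linear: y_lin[0] = 1×3 = 3; y_lin[1] = 1×5 + 3×3 = 14; y_lin[2] = 1×2 + 3×5 + 4×3 = 29; y_lin[3] = 1×2 + 3×2 + 4×5 + 4×3 = 40; y_lin[4] = 1×1 + 3×2 + 4×2 + 4×5 + 3×3 = 44; y_lin[5] = 3×1 + 4×2 + 4×2 + 3×5 = 34; y_lin[6] = 4×1 + 4×2 + 3×2 = 18; y_lin[7] = 4×1 + 3×2 = 10; y_lin[8] = 3×1 = 3 → [3, 14, 29, 40, 44, 34, 18, 10, 3]. Circular (length 5): y[0] = 1×3 + 3×1 + 4×2 + 4×2 + 3×5 = 37; y[1] = 1×5 + 3×3 + 4×1 + 4×2 + 3×2 = 32; y[2] = 1×2 + 3×5 + 4×3 + 4×1 + 3×2 = 39; y[3] = 1×2 + 3×2 + 4×5 + 4×3 + 3×1 = 43; y[4] = 1×1 + 3×2 + 4×2 + 4×5 + 3×3 = 44 → [37, 32, 39, 43, 44]

Linear: [3, 14, 29, 40, 44, 34, 18, 10, 3], Circular: [37, 32, 39, 43, 44]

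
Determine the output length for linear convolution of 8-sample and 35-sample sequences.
Linear/full convolution length: m + n - 1 = 8 + 35 - 1 = 42

42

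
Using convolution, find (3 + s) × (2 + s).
Ascending coefficients: a = [3, 1], b = [2, 1]. c[0] = 3×2 = 6; c[1] = 3×1 + 1×2 = 5; c[2] = 1×1 = 1. Result coefficients: [6, 5, 1] → 6 + 5s + s^2

6 + 5s + s^2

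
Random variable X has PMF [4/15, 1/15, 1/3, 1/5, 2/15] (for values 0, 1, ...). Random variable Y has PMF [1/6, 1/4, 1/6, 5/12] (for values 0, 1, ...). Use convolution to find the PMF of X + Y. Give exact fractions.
P(X+Y=k) = Σ_i P(X=i)·P(Y=k-i) — a convolution of [4/15, 1/15, 1/3, 1/5, 2/15] and [1/6, 1/4, 1/6, 5/12]. P(X+Y=0) = (4/15)×(1/6) = 2/45; P(X+Y=1) = (4/15)×(1/4) + (1/15)×(1/6) = 1/15 + 1/90 = 7/90; P(X+Y=2) = (4/15)×(1/6) + (1/15)×(1/4) + (1/3)×(1/6) = 2/45 + 1/60 + 1/18 = 7/60; P(X+Y=3) = (4/15)×(5/12) + (1/15)×(1/6) + (1/3)×(1/4) + (1/5)×(1/6) = 1/9 + 1/90 + 1/12 + 1/30 = 43/180; P(X+Y=4) = (1/15)×(5/12) + (1/3)×(1/6) + (1/5)×(1/4) + (2/15)×(1/6) = 1/36 + 1/18 + 1/20 + 1/45 = 7/45; P(X+Y=5) = (1/3)×(5/12) + (1/5)×(1/6) + (2/15)×(1/4) = 5/36 + 1/30 + 1/30 = 37/180; P(X+Y=6) = (1/5)×(5/12) + (2/15)×(1/6) = 1/12 + 1/45 = 19/180; P(X+Y=7) = (2/15)×(5/12) = 1/18. PMF: [2/45, 7/90, 7/60, 43/180, 7/45, 37/180, 19/180, 1/18] (sums to 1 ✓)

[2/45, 7/90, 7/60, 43/180, 7/45, 37/180, 19/180, 1/18]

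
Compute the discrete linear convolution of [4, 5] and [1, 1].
y[0] = 4×1 = 4; y[1] = 4×1 + 5×1 = 9; y[2] = 5×1 = 5

[4, 9, 5]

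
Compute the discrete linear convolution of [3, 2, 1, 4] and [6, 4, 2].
y[0] = 3×6 = 18; y[1] = 3×4 + 2×6 = 24; y[2] = 3×2 + 2×4 + 1×6 = 20; y[3] = 2×2 + 1×4 + 4×6 = 32; y[4] = 1×2 + 4×4 = 18; y[5] = 4×2 = 8

[18, 24, 20, 32, 18, 8]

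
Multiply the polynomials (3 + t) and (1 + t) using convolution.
Ascending coefficients: a = [3, 1], b = [1, 1]. c[0] = 3×1 = 3; c[1] = 3×1 + 1×1 = 4; c[2] = 1×1 = 1. Result coefficients: [3, 4, 1] → 3 + 4t + t^2

3 + 4t + t^2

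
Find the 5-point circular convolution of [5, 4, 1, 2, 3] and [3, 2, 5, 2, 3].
Use y[k] = Σ_j a[j]·b[(k-j) mod 5]. y[0] = 5×3 + 4×3 + 1×2 + 2×5 + 3×2 = 45; y[1] = 5×2 + 4×3 + 1×3 + 2×2 + 3×5 = 44; y[2] = 5×5 + 4×2 + 1×3 + 2×3 + 3×2 = 48; y[3] = 5×2 + 4×5 + 1×2 + 2×3 + 3×3 = 47; y[4] = 5×3 + 4×2 + 1×5 + 2×2 + 3×3 = 41. Result: [45, 44, 48, 47, 41]

[45, 44, 48, 47, 41]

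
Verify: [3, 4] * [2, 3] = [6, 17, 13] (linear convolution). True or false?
Recompute linear convolution of [3, 4] and [2, 3]: y[0] = 3×2 = 6; y[1] = 3×3 + 4×2 = 17; y[2] = 4×3 = 12 → [6, 17, 12]. Compare to given [6, 17, 13]: they differ at index 2: given 13, correct 12, so answer: No

No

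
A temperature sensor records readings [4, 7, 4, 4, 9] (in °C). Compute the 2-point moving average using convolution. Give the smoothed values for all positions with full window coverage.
2-point moving average kernel = [1, 1]. Apply in 'valid' mode (full window coverage): avg[0] = (4 + 7) / 2 = 5.5; avg[1] = (7 + 4) / 2 = 5.5; avg[2] = (4 + 4) / 2 = 4.0; avg[3] = (4 + 9) / 2 = 6.5. Smoothed values: [5.5, 5.5, 4.0, 6.5]

[5.5, 5.5, 4.0, 6.5]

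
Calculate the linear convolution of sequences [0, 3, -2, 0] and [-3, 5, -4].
y[0] = 0×-3 = 0; y[1] = 0×5 + 3×-3 = -9; y[2] = 0×-4 + 3×5 + -2×-3 = 21; y[3] = 3×-4 + -2×5 + 0×-3 = -22; y[4] = -2×-4 + 0×5 = 8; y[5] = 0×-4 = 0

[0, -9, 21, -22, 8, 0]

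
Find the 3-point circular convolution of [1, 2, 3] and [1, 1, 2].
Use y[k] = Σ_j f[j]·g[(k-j) mod 3]. y[0] = 1×1 + 2×2 + 3×1 = 8; y[1] = 1×1 + 2×1 + 3×2 = 9; y[2] = 1×2 + 2×1 + 3×1 = 7. Result: [8, 9, 7]

[8, 9, 7]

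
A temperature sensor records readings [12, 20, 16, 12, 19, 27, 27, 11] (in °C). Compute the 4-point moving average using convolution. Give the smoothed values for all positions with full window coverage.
4-point moving average kernel = [1, 1, 1, 1]. Apply in 'valid' mode (full window coverage): avg[0] = (12 + 20 + 16 + 12) / 4 = 15.0; avg[1] = (20 + 16 + 12 + 19) / 4 = 16.75; avg[2] = (16 + 12 + 19 + 27) / 4 = 18.5; avg[3] = (12 + 19 + 27 + 27) / 4 = 21.25; avg[4] = (19 + 27 + 27 + 11) / 4 = 21.0. Smoothed values: [15.0, 16.75, 18.5, 21.25, 21.0]

[15.0, 16.75, 18.5, 21.25, 21.0]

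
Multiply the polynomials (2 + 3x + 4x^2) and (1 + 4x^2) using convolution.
Ascending coefficients: a = [2, 3, 4], b = [1, 0, 4]. c[0] = 2×1 = 2; c[1] = 2×0 + 3×1 = 3; c[2] = 2×4 + 3×0 + 4×1 = 12; c[3] = 3×4 + 4×0 = 12; c[4] = 4×4 = 16. Result coefficients: [2, 3, 12, 12, 16] → 2 + 3x + 12x^2 + 12x^3 + 16x^4

2 + 3x + 12x^2 + 12x^3 + 16x^4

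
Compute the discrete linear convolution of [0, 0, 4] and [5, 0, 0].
y[0] = 0×5 = 0; y[1] = 0×0 + 0×5 = 0; y[2] = 0×0 + 0×0 + 4×5 = 20; y[3] = 0×0 + 4×0 = 0; y[4] = 4×0 = 0

[0, 0, 20, 0, 0]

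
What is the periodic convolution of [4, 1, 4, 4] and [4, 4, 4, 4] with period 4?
Use y[k] = Σ_j x[j]·h[(k-j) mod 4]. y[0] = 4×4 + 1×4 + 4×4 + 4×4 = 52; y[1] = 4×4 + 1×4 + 4×4 + 4×4 = 52; y[2] = 4×4 + 1×4 + 4×4 + 4×4 = 52; y[3] = 4×4 + 1×4 + 4×4 + 4×4 = 52. Result: [52, 52, 52, 52]

[52, 52, 52, 52]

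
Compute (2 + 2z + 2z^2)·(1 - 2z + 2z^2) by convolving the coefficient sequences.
Ascending coefficients: a = [2, 2, 2], b = [1, -2, 2]. c[0] = 2×1 = 2; c[1] = 2×-2 + 2×1 = -2; c[2] = 2×2 + 2×-2 + 2×1 = 2; c[3] = 2×2 + 2×-2 = 0; c[4] = 2×2 = 4. Result coefficients: [2, -2, 2, 0, 4] → 2 - 2z + 2z^2 + 4z^4

2 - 2z + 2z^2 + 4z^4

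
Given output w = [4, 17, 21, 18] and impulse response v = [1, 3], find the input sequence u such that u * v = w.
Deconvolve w=[4, 17, 21, 18] by v=[1, 3]. Since v[0]=1, solve forward: u[0] = w[0] / 1 = 4; u[1] = (w[1] - 4×3) / 1 = 5; u[2] = (w[2] - 5×3) / 1 = 6. So u = [4, 5, 6]. Check by forward convolution: w[0] = 4×1 = 4; w[1] = 4×3 + 5×1 = 17; w[2] = 5×3 + 6×1 = 21; w[3] = 6×3 = 18

[4, 5, 6]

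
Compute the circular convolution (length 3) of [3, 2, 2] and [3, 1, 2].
Use y[k] = Σ_j u[j]·v[(k-j) mod 3]. y[0] = 3×3 + 2×2 + 2×1 = 15; y[1] = 3×1 + 2×3 + 2×2 = 13; y[2] = 3×2 + 2×1 + 2×3 = 14. Result: [15, 13, 14]

[15, 13, 14]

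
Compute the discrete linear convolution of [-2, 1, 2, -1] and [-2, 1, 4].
y[0] = -2×-2 = 4; y[1] = -2×1 + 1×-2 = -4; y[2] = -2×4 + 1×1 + 2×-2 = -11; y[3] = 1×4 + 2×1 + -1×-2 = 8; y[4] = 2×4 + -1×1 = 7; y[5] = -1×4 = -4

[4, -4, -11, 8, 7, -4]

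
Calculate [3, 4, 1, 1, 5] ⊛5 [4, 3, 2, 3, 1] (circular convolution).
Use y[k] = Σ_j x[j]·h[(k-j) mod 5]. y[0] = 3×4 + 4×1 + 1×3 + 1×2 + 5×3 = 36; y[1] = 3×3 + 4×4 + 1×1 + 1×3 + 5×2 = 39; y[2] = 3×2 + 4×3 + 1×4 + 1×1 + 5×3 = 38; y[3] = 3×3 + 4×2 + 1×3 + 1×4 + 5×1 = 29; y[4] = 3×1 + 4×3 + 1×2 + 1×3 + 5×4 = 40. Result: [36, 39, 38, 29, 40]

[36, 39, 38, 29, 40]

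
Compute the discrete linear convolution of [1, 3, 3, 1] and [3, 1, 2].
y[0] = 1×3 = 3; y[1] = 1×1 + 3×3 = 10; y[2] = 1×2 + 3×1 + 3×3 = 14; y[3] = 3×2 + 3×1 + 1×3 = 12; y[4] = 3×2 + 1×1 = 7; y[5] = 1×2 = 2

[3, 10, 14, 12, 7, 2]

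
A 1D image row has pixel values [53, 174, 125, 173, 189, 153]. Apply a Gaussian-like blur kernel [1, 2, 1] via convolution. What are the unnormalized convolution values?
Convolve image row [53, 174, 125, 173, 189, 153] with kernel [1, 2, 1]: y[0] = 53×1 = 53; y[1] = 53×2 + 174×1 = 280; y[2] = 53×1 + 174×2 + 125×1 = 526; y[3] = 174×1 + 125×2 + 173×1 = 597; y[4] = 125×1 + 173×2 + 189×1 = 660; y[5] = 173×1 + 189×2 + 153×1 = 704; y[6] = 189×1 + 153×2 = 495; y[7] = 153×1 = 153 → [53, 280, 526, 597, 660, 704, 495, 153]. Normalization factor = sum(kernel) = 4.

[53, 280, 526, 597, 660, 704, 495, 153]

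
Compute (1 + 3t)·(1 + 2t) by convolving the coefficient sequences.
Ascending coefficients: a = [1, 3], b = [1, 2]. c[0] = 1×1 = 1; c[1] = 1×2 + 3×1 = 5; c[2] = 3×2 = 6. Result coefficients: [1, 5, 6] → 1 + 5t + 6t^2

1 + 5t + 6t^2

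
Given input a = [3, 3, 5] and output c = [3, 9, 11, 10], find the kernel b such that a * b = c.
Output length 4 = len(a) + len(b) - 1 ⇒ len(b) = 2. Solve b forward using b[k] = (c[k] - Σ_{i≥1} a[i]·b[k-i]) / a[0]: b[0] = c[0] / a[0] = 3 / 3 = 1; b[1] = (c[1] - 3×1) / a[0] = (9 - 3×1) / 3 = 2. So b = [1, 2]. Forward-check [3, 3, 5] * [1, 2]: c[0] = 3×1 = 3; c[1] = 3×2 + 3×1 = 9; c[2] = 3×2 + 5×1 = 11; c[3] = 5×2 = 10 → [3, 9, 11, 10] ✓

[1, 2]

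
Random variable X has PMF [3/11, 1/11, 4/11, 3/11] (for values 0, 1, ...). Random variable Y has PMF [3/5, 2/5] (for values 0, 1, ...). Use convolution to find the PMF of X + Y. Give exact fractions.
P(X+Y=k) = Σ_i P(X=i)·P(Y=k-i) — a convolution of [3/11, 1/11, 4/11, 3/11] and [3/5, 2/5]. P(X+Y=0) = (3/11)×(3/5) = 9/55; P(X+Y=1) = (3/11)×(2/5) + (1/11)×(3/5) = 6/55 + 3/55 = 9/55; P(X+Y=2) = (1/11)×(2/5) + (4/11)×(3/5) = 2/55 + 12/55 = 14/55; P(X+Y=3) = (4/11)×(2/5) + (3/11)×(3/5) = 8/55 + 9/55 = 17/55; P(X+Y=4) = (3/11)×(2/5) = 6/55. PMF: [9/55, 9/55, 14/55, 17/55, 6/55] (sums to 1 ✓)

[9/55, 9/55, 14/55, 17/55, 6/55]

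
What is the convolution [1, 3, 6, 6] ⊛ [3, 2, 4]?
y[0] = 1×3 = 3; y[1] = 1×2 + 3×3 = 11; y[2] = 1×4 + 3×2 + 6×3 = 28; y[3] = 3×4 + 6×2 + 6×3 = 42; y[4] = 6×4 + 6×2 = 36; y[5] = 6×4 = 24

[3, 11, 28, 42, 36, 24]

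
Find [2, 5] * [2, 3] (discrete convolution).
y[0] = 2×2 = 4; y[1] = 2×3 + 5×2 = 16; y[2] = 5×3 = 15

[4, 16, 15]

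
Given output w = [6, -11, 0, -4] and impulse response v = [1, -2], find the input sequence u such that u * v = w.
Deconvolve w=[6, -11, 0, -4] by v=[1, -2]. Since v[0]=1, solve forward: u[0] = w[0] / 1 = 6; u[1] = (w[1] - 6×-2) / 1 = 1; u[2] = (w[2] - 1×-2) / 1 = 2. So u = [6, 1, 2]. Check by forward convolution: w[0] = 6×1 = 6; w[1] = 6×-2 + 1×1 = -11; w[2] = 1×-2 + 2×1 = 0; w[3] = 2×-2 = -4

[6, 1, 2]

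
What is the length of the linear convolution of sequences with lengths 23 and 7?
Linear/full convolution length: m + n - 1 = 23 + 7 - 1 = 29

29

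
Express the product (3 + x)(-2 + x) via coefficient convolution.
Ascending coefficients: a = [3, 1], b = [-2, 1]. c[0] = 3×-2 = -6; c[1] = 3×1 + 1×-2 = 1; c[2] = 1×1 = 1. Result coefficients: [-6, 1, 1] → -6 + x + x^2

-6 + x + x^2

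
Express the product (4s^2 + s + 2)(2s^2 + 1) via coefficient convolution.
Ascending coefficients: a = [2, 1, 4], b = [1, 0, 2]. c[0] = 2×1 = 2; c[1] = 2×0 + 1×1 = 1; c[2] = 2×2 + 1×0 + 4×1 = 8; c[3] = 1×2 + 4×0 = 2; c[4] = 4×2 = 8. Result coefficients: [2, 1, 8, 2, 8] → 8s^4 + 2s^3 + 8s^2 + s + 2

8s^4 + 2s^3 + 8s^2 + s + 2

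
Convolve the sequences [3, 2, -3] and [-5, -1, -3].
y[0] = 3×-5 = -15; y[1] = 3×-1 + 2×-5 = -13; y[2] = 3×-3 + 2×-1 + -3×-5 = 4; y[3] = 2×-3 + -3×-1 = -3; y[4] = -3×-3 = 9

[-15, -13, 4, -3, 9]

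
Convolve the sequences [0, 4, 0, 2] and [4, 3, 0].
y[0] = 0×4 = 0; y[1] = 0×3 + 4×4 = 16; y[2] = 0×0 + 4×3 + 0×4 = 12; y[3] = 4×0 + 0×3 + 2×4 = 8; y[4] = 0×0 + 2×3 = 6; y[5] = 2×0 = 0

[0, 16, 12, 8, 6, 0]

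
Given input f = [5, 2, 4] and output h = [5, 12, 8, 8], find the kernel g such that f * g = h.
Output length 4 = len(f) + len(g) - 1 ⇒ len(g) = 2. Solve g forward using g[k] = (h[k] - Σ_{i≥1} f[i]·g[k-i]) / f[0]: g[0] = h[0] / f[0] = 5 / 5 = 1; g[1] = (h[1] - 2×1) / f[0] = (12 - 2×1) / 5 = 2. So g = [1, 2]. Forward-check [5, 2, 4] * [1, 2]: h[0] = 5×1 = 5; h[1] = 5×2 + 2×1 = 12; h[2] = 2×2 + 4×1 = 8; h[3] = 4×2 = 8 → [5, 12, 8, 8] ✓

[1, 2]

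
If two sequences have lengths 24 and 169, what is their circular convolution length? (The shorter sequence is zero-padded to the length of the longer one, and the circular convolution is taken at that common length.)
Circular convolution (zero-padding the shorter input) has length max(m, n) = max(24, 169) = 169

169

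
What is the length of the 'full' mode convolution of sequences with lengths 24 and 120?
Linear/full convolution length: m + n - 1 = 24 + 120 - 1 = 143

143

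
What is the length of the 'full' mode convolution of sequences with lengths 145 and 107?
Linear/full convolution length: m + n - 1 = 145 + 107 - 1 = 251

251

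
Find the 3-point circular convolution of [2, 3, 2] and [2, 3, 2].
Use y[k] = Σ_j f[j]·g[(k-j) mod 3]. y[0] = 2×2 + 3×2 + 2×3 = 16; y[1] = 2×3 + 3×2 + 2×2 = 16; y[2] = 2×2 + 3×3 + 2×2 = 17. Result: [16, 16, 17]

[16, 16, 17]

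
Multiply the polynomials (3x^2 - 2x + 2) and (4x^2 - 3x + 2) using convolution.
Ascending coefficients: a = [2, -2, 3], b = [2, -3, 4]. c[0] = 2×2 = 4; c[1] = 2×-3 + -2×2 = -10; c[2] = 2×4 + -2×-3 + 3×2 = 20; c[3] = -2×4 + 3×-3 = -17; c[4] = 3×4 = 12. Result coefficients: [4, -10, 20, -17, 12] → 12x^4 - 17x^3 + 20x^2 - 10x + 4

12x^4 - 17x^3 + 20x^2 - 10x + 4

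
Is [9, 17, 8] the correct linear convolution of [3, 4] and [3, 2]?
Recompute linear convolution of [3, 4] and [3, 2]: y[0] = 3×3 = 9; y[1] = 3×2 + 4×3 = 18; y[2] = 4×2 = 8 → [9, 18, 8]. Compare to given [9, 17, 8]: they differ at index 1: given 17, correct 18, so answer: No

No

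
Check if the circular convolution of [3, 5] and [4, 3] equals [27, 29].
Recompute circular convolution of [3, 5] and [4, 3]: y[0] = 3×4 + 5×3 = 27; y[1] = 3×3 + 5×4 = 29 → [27, 29]. Given [27, 29] matches, so answer: Yes

Yes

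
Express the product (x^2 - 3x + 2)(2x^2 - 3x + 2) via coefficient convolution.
Ascending coefficients: a = [2, -3, 1], b = [2, -3, 2]. c[0] = 2×2 = 4; c[1] = 2×-3 + -3×2 = -12; c[2] = 2×2 + -3×-3 + 1×2 = 15; c[3] = -3×2 + 1×-3 = -9; c[4] = 1×2 = 2. Result coefficients: [4, -12, 15, -9, 2] → 2x^4 - 9x^3 + 15x^2 - 12x + 4

2x^4 - 9x^3 + 15x^2 - 12x + 4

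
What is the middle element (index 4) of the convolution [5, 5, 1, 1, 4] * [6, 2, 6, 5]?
Use y[k] = Σ_i a[i]·b[k-i] at k=4. y[4] = 5×5 + 1×6 + 1×2 + 4×6 = 57

57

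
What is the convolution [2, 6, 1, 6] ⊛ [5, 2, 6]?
y[0] = 2×5 = 10; y[1] = 2×2 + 6×5 = 34; y[2] = 2×6 + 6×2 + 1×5 = 29; y[3] = 6×6 + 1×2 + 6×5 = 68; y[4] = 1×6 + 6×2 = 18; y[5] = 6×6 = 36

[10, 34, 29, 68, 18, 36]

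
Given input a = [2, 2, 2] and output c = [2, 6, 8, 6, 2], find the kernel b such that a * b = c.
Output length 5 = len(a) + len(b) - 1 ⇒ len(b) = 3. Solve b forward using b[k] = (c[k] - Σ_{i≥1} a[i]·b[k-i]) / a[0]: b[0] = c[0] / a[0] = 2 / 2 = 1; b[1] = (c[1] - 2×1) / a[0] = (6 - 2×1) / 2 = 2; b[2] = (c[2] - 2×2 - 2×1) / a[0] = (8 - 2×2 - 2×1) / 2 = 1. So b = [1, 2, 1]. Forward-check [2, 2, 2] * [1, 2, 1]: c[0] = 2×1 = 2; c[1] = 2×2 + 2×1 = 6; c[2] = 2×1 + 2×2 + 2×1 = 8; c[3] = 2×1 + 2×2 = 6; c[4] = 2×1 = 2 → [2, 6, 8, 6, 2] ✓

[1, 2, 1]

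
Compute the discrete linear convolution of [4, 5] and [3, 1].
y[0] = 4×3 = 12; y[1] = 4×1 + 5×3 = 19; y[2] = 5×1 = 5

[12, 19, 5]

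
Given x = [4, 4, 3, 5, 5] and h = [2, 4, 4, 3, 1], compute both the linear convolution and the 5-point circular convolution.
Linear: y_lin[0] = 4×2 = 8; y_lin[1] = 4×4 + 4×2 = 24; y_lin[2] = 4×4 + 4×4 + 3×2 = 38; y_lin[3] = 4×3 + 4×4 + 3×4 + 5×2 = 50; y_lin[4] = 4×1 + 4×3 + 3×4 + 5×4 + 5×2 = 58; y_lin[5] = 4×1 + 3×3 + 5×4 + 5×4 = 53; y_lin[6] = 3×1 + 5×3 + 5×4 = 38; y_lin[7] = 5×1 + 5×3 = 20; y_lin[8] = 5×1 = 5 → [8, 24, 38, 50, 58, 53, 38, 20, 5]. Circular (length 5): y[0] = 4×2 + 4×1 + 3×3 + 5×4 + 5×4 = 61; y[1] = 4×4 + 4×2 + 3×1 + 5×3 + 5×4 = 62; y[2] = 4×4 + 4×4 + 3×2 + 5×1 + 5×3 = 58; y[3] = 4×3 + 4×4 + 3×4 + 5×2 + 5×1 = 55; y[4] = 4×1 + 4×3 + 3×4 + 5×4 + 5×2 = 58 → [61, 62, 58, 55, 58]

Linear: [8, 24, 38, 50, 58, 53, 38, 20, 5], Circular: [61, 62, 58, 55, 58]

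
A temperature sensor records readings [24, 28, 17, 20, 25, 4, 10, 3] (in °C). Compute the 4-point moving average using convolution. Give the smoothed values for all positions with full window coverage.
4-point moving average kernel = [1, 1, 1, 1]. Apply in 'valid' mode (full window coverage): avg[0] = (24 + 28 + 17 + 20) / 4 = 22.25; avg[1] = (28 + 17 + 20 + 25) / 4 = 22.5; avg[2] = (17 + 20 + 25 + 4) / 4 = 16.5; avg[3] = (20 + 25 + 4 + 10) / 4 = 14.75; avg[4] = (25 + 4 + 10 + 3) / 4 = 10.5. Smoothed values: [22.25, 22.5, 16.5, 14.75, 10.5]

[22.25, 22.5, 16.5, 14.75, 10.5]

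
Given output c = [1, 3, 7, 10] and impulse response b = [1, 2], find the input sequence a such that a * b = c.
Deconvolve c=[1, 3, 7, 10] by b=[1, 2]. Since b[0]=1, solve forward: a[0] = c[0] / 1 = 1; a[1] = (c[1] - 1×2) / 1 = 1; a[2] = (c[2] - 1×2) / 1 = 5. So a = [1, 1, 5]. Check by forward convolution: c[0] = 1×1 = 1; c[1] = 1×2 + 1×1 = 3; c[2] = 1×2 + 5×1 = 7; c[3] = 5×2 = 10

[1, 1, 5]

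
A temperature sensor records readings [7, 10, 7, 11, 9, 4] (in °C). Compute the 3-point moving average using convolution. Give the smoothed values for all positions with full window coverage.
3-point moving average kernel = [1, 1, 1]. Apply in 'valid' mode (full window coverage): avg[0] = (7 + 10 + 7) / 3 = 8.0; avg[1] = (10 + 7 + 11) / 3 = 9.33; avg[2] = (7 + 11 + 9) / 3 = 9.0; avg[3] = (11 + 9 + 4) / 3 = 8.0. Smoothed values: [8.0, 9.33, 9.0, 8.0]

[8.0, 9.33, 9.0, 8.0]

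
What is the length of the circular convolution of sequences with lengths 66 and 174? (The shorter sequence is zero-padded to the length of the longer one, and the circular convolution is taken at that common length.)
Circular convolution (zero-padding the shorter input) has length max(m, n) = max(66, 174) = 174

174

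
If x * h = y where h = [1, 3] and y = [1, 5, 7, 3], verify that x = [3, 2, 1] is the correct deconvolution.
Forward-compute [3, 2, 1] * [1, 3]: y[0] = 3×1 = 3; y[1] = 3×3 + 2×1 = 11; y[2] = 2×3 + 1×1 = 7; y[3] = 1×3 = 3 → [3, 11, 7, 3]. Does not match given y = [1, 5, 7, 3].

Not verified. [3, 2, 1] * [1, 3] = [3, 11, 7, 3], which differs from [1, 5, 7, 3] at index 0.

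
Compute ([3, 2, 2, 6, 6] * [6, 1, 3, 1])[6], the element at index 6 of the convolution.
Use y[k] = Σ_i a[i]·b[k-i] at k=6. y[6] = 6×1 + 6×3 = 24

24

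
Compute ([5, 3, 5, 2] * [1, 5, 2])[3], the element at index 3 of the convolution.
Use y[k] = Σ_i a[i]·b[k-i] at k=3. y[3] = 3×2 + 5×5 + 2×1 = 33

33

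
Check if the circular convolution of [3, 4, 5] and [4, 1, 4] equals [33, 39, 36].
Recompute circular convolution of [3, 4, 5] and [4, 1, 4]: y[0] = 3×4 + 4×4 + 5×1 = 33; y[1] = 3×1 + 4×4 + 5×4 = 39; y[2] = 3×4 + 4×1 + 5×4 = 36 → [33, 39, 36]. Given [33, 39, 36] matches, so answer: Yes

Yes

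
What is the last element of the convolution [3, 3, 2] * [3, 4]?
Use y[k] = Σ_i a[i]·b[k-i] at k=3. y[3] = 2×4 = 8

8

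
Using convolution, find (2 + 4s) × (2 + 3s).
Ascending coefficients: a = [2, 4], b = [2, 3]. c[0] = 2×2 = 4; c[1] = 2×3 + 4×2 = 14; c[2] = 4×3 = 12. Result coefficients: [4, 14, 12] → 4 + 14s + 12s^2

4 + 14s + 12s^2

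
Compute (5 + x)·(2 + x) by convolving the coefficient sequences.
Ascending coefficients: a = [5, 1], b = [2, 1]. c[0] = 5×2 = 10; c[1] = 5×1 + 1×2 = 7; c[2] = 1×1 = 1. Result coefficients: [10, 7, 1] → 10 + 7x + x^2

10 + 7x + x^2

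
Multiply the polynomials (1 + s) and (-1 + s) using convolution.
Ascending coefficients: a = [1, 1], b = [-1, 1]. c[0] = 1×-1 = -1; c[1] = 1×1 + 1×-1 = 0; c[2] = 1×1 = 1. Result coefficients: [-1, 0, 1] → -1 + s^2

-1 + s^2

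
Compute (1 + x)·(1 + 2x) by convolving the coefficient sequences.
Ascending coefficients: a = [1, 1], b = [1, 2]. c[0] = 1×1 = 1; c[1] = 1×2 + 1×1 = 3; c[2] = 1×2 = 2. Result coefficients: [1, 3, 2] → 1 + 3x + 2x^2

1 + 3x + 2x^2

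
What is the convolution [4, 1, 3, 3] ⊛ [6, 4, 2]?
y[0] = 4×6 = 24; y[1] = 4×4 + 1×6 = 22; y[2] = 4×2 + 1×4 + 3×6 = 30; y[3] = 1×2 + 3×4 + 3×6 = 32; y[4] = 3×2 + 3×4 = 18; y[5] = 3×2 = 6

[24, 22, 30, 32, 18, 6]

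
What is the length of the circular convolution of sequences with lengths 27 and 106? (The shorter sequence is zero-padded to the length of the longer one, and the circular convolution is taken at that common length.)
Circular convolution (zero-padding the shorter input) has length max(m, n) = max(27, 106) = 106

106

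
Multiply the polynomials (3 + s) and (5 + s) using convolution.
Ascending coefficients: a = [3, 1], b = [5, 1]. c[0] = 3×5 = 15; c[1] = 3×1 + 1×5 = 8; c[2] = 1×1 = 1. Result coefficients: [15, 8, 1] → 15 + 8s + s^2

15 + 8s + s^2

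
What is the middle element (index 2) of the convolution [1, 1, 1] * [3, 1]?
Use y[k] = Σ_i a[i]·b[k-i] at k=2. y[2] = 1×1 + 1×3 = 4

4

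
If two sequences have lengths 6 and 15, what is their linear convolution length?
Linear/full convolution length: m + n - 1 = 6 + 15 - 1 = 20

20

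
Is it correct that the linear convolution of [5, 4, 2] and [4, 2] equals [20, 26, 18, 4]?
Recompute linear convolution of [5, 4, 2] and [4, 2]: y[0] = 5×4 = 20; y[1] = 5×2 + 4×4 = 26; y[2] = 4×2 + 2×4 = 16; y[3] = 2×2 = 4 → [20, 26, 16, 4]. Compare to given [20, 26, 18, 4]: they differ at index 2: given 18, correct 16, so answer: No

No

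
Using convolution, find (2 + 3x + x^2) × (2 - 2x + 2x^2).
Ascending coefficients: a = [2, 3, 1], b = [2, -2, 2]. c[0] = 2×2 = 4; c[1] = 2×-2 + 3×2 = 2; c[2] = 2×2 + 3×-2 + 1×2 = 0; c[3] = 3×2 + 1×-2 = 4; c[4] = 1×2 = 2. Result coefficients: [4, 2, 0, 4, 2] → 4 + 2x + 4x^3 + 2x^4

4 + 2x + 4x^3 + 2x^4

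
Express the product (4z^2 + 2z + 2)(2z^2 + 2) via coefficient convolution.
Ascending coefficients: a = [2, 2, 4], b = [2, 0, 2]. c[0] = 2×2 = 4; c[1] = 2×0 + 2×2 = 4; c[2] = 2×2 + 2×0 + 4×2 = 12; c[3] = 2×2 + 4×0 = 4; c[4] = 4×2 = 8. Result coefficients: [4, 4, 12, 4, 8] → 8z^4 + 4z^3 + 12z^2 + 4z + 4

8z^4 + 4z^3 + 12z^2 + 4z + 4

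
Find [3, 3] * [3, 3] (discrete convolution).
y[0] = 3×3 = 9; y[1] = 3×3 + 3×3 = 18; y[2] = 3×3 = 9

[9, 18, 9]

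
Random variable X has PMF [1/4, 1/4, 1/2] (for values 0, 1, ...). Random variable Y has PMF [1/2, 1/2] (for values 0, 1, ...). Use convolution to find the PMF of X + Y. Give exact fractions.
P(X+Y=k) = Σ_i P(X=i)·P(Y=k-i) — a convolution of [1/4, 1/4, 1/2] and [1/2, 1/2]. P(X+Y=0) = (1/4)×(1/2) = 1/8; P(X+Y=1) = (1/4)×(1/2) + (1/4)×(1/2) = 1/8 + 1/8 = 1/4; P(X+Y=2) = (1/4)×(1/2) + (1/2)×(1/2) = 1/8 + 1/4 = 3/8; P(X+Y=3) = (1/2)×(1/2) = 1/4. PMF: [1/8, 1/4, 3/8, 1/4] (sums to 1 ✓)

[1/8, 1/4, 3/8, 1/4]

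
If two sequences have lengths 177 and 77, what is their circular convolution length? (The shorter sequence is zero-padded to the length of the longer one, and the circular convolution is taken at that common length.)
Circular convolution (zero-padding the shorter input) has length max(m, n) = max(177, 77) = 177

177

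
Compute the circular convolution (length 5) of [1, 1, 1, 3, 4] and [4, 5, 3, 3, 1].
Use y[k] = Σ_j s[j]·t[(k-j) mod 5]. y[0] = 1×4 + 1×1 + 1×3 + 3×3 + 4×5 = 37; y[1] = 1×5 + 1×4 + 1×1 + 3×3 + 4×3 = 31; y[2] = 1×3 + 1×5 + 1×4 + 3×1 + 4×3 = 27; y[3] = 1×3 + 1×3 + 1×5 + 3×4 + 4×1 = 27; y[4] = 1×1 + 1×3 + 1×3 + 3×5 + 4×4 = 38. Result: [37, 31, 27, 27, 38]

[37, 31, 27, 27, 38]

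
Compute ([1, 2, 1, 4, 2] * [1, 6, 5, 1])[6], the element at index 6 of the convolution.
Use y[k] = Σ_i a[i]·b[k-i] at k=6. y[6] = 4×1 + 2×5 = 14

14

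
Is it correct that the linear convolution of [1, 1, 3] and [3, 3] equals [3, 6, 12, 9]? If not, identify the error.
Recompute linear convolution of [1, 1, 3] and [3, 3]: y[0] = 1×3 = 3; y[1] = 1×3 + 1×3 = 6; y[2] = 1×3 + 3×3 = 12; y[3] = 3×3 = 9 → [3, 6, 12, 9]. Given [3, 6, 12, 9] matches, so answer: Yes

Yes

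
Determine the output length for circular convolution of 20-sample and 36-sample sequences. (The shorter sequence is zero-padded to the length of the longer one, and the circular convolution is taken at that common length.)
Circular convolution (zero-padding the shorter input) has length max(m, n) = max(20, 36) = 36

36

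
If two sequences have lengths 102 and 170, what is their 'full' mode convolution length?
Linear/full convolution length: m + n - 1 = 102 + 170 - 1 = 271

271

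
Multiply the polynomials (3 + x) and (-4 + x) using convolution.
Ascending coefficients: a = [3, 1], b = [-4, 1]. c[0] = 3×-4 = -12; c[1] = 3×1 + 1×-4 = -1; c[2] = 1×1 = 1. Result coefficients: [-12, -1, 1] → -12 - x + x^2

-12 - x + x^2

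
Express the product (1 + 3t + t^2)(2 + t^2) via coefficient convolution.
Ascending coefficients: a = [1, 3, 1], b = [2, 0, 1]. c[0] = 1×2 = 2; c[1] = 1×0 + 3×2 = 6; c[2] = 1×1 + 3×0 + 1×2 = 3; c[3] = 3×1 + 1×0 = 3; c[4] = 1×1 = 1. Result coefficients: [2, 6, 3, 3, 1] → 2 + 6t + 3t^2 + 3t^3 + t^4

2 + 6t + 3t^2 + 3t^3 + t^4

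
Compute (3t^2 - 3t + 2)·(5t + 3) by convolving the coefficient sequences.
Ascending coefficients: a = [2, -3, 3], b = [3, 5]. c[0] = 2×3 = 6; c[1] = 2×5 + -3×3 = 1; c[2] = -3×5 + 3×3 = -6; c[3] = 3×5 = 15. Result coefficients: [6, 1, -6, 15] → 15t^3 - 6t^2 + t + 6

15t^3 - 6t^2 + t + 6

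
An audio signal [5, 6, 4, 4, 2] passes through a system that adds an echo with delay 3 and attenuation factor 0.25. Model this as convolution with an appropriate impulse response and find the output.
Direct-path + delayed-attenuated-path model → impulse response h = [1, 0, 0, 0.25] (1 at lag 0, 0.25 at lag 3). Output y[n] = x[n] + 0.25·x[n - 3] (with x[n] = 0 outside 0..4): y[0] = 5 + 0.25×0 = 5; y[1] = 6 + 0.25×0 = 6; y[2] = 4 + 0.25×0 = 4; y[3] = 4 + 0.25×5 = 5.25; y[4] = 2 + 0.25×6 = 3.5; y[5] = 0 + 0.25×4 = 1.0; y[6] = 0 + 0.25×4 = 1.0; y[7] = 0 + 0.25×2 = 0.5. So y = [5, 6, 4, 5.25, 3.5, 1.0, 1.0, 0.5]

[5, 6, 4, 5.25, 3.5, 1.0, 1.0, 0.5]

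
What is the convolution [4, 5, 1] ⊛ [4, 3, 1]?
y[0] = 4×4 = 16; y[1] = 4×3 + 5×4 = 32; y[2] = 4×1 + 5×3 + 1×4 = 23; y[3] = 5×1 + 1×3 = 8; y[4] = 1×1 = 1

[16, 32, 23, 8, 1]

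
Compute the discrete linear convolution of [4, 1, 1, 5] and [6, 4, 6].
y[0] = 4×6 = 24; y[1] = 4×4 + 1×6 = 22; y[2] = 4×6 + 1×4 + 1×6 = 34; y[3] = 1×6 + 1×4 + 5×6 = 40; y[4] = 1×6 + 5×4 = 26; y[5] = 5×6 = 30

[24, 22, 34, 40, 26, 30]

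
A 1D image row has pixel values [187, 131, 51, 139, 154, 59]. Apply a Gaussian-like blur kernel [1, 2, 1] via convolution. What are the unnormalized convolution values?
Convolve image row [187, 131, 51, 139, 154, 59] with kernel [1, 2, 1]: y[0] = 187×1 = 187; y[1] = 187×2 + 131×1 = 505; y[2] = 187×1 + 131×2 + 51×1 = 500; y[3] = 131×1 + 51×2 + 139×1 = 372; y[4] = 51×1 + 139×2 + 154×1 = 483; y[5] = 139×1 + 154×2 + 59×1 = 506; y[6] = 154×1 + 59×2 = 272; y[7] = 59×1 = 59 → [187, 505, 500, 372, 483, 506, 272, 59]. Normalization factor = sum(kernel) = 4.

[187, 505, 500, 372, 483, 506, 272, 59]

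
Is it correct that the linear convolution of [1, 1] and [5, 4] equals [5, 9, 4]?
Recompute linear convolution of [1, 1] and [5, 4]: y[0] = 1×5 = 5; y[1] = 1×4 + 1×5 = 9; y[2] = 1×4 = 4 → [5, 9, 4]. Given [5, 9, 4] matches, so answer: Yes

Yes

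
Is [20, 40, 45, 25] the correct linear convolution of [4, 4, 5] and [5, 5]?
Recompute linear convolution of [4, 4, 5] and [5, 5]: y[0] = 4×5 = 20; y[1] = 4×5 + 4×5 = 40; y[2] = 4×5 + 5×5 = 45; y[3] = 5×5 = 25 → [20, 40, 45, 25]. Given [20, 40, 45, 25] matches, so answer: Yes

Yes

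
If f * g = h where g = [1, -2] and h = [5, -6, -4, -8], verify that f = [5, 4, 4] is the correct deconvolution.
Forward-compute [5, 4, 4] * [1, -2]: h[0] = 5×1 = 5; h[1] = 5×-2 + 4×1 = -6; h[2] = 4×-2 + 4×1 = -4; h[3] = 4×-2 = -8 → [5, -6, -4, -8]. Matches given h = [5, -6, -4, -8], so verified.

Verified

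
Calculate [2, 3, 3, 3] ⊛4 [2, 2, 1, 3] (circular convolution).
Use y[k] = Σ_j x[j]·h[(k-j) mod 4]. y[0] = 2×2 + 3×3 + 3×1 + 3×2 = 22; y[1] = 2×2 + 3×2 + 3×3 + 3×1 = 22; y[2] = 2×1 + 3×2 + 3×2 + 3×3 = 23; y[3] = 2×3 + 3×1 + 3×2 + 3×2 = 21. Result: [22, 22, 23, 21]

[22, 22, 23, 21]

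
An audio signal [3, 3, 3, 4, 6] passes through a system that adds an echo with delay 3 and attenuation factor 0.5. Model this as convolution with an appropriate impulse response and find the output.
Direct-path + delayed-attenuated-path model → impulse response h = [1, 0, 0, 0.5] (1 at lag 0, 0.5 at lag 3). Output y[n] = x[n] + 0.5·x[n - 3] (with x[n] = 0 outside 0..4): y[0] = 3 + 0.5×0 = 3; y[1] = 3 + 0.5×0 = 3; y[2] = 3 + 0.5×0 = 3; y[3] = 4 + 0.5×3 = 5.5; y[4] = 6 + 0.5×3 = 7.5; y[5] = 0 + 0.5×3 = 1.5; y[6] = 0 + 0.5×4 = 2.0; y[7] = 0 + 0.5×6 = 3.0. So y = [3, 3, 3, 5.5, 7.5, 1.5, 2.0, 3.0]

[3, 3, 3, 5.5, 7.5, 1.5, 2.0, 3.0]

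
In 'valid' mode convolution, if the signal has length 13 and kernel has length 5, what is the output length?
'Valid' mode counts only positions where the kernel fully overlaps the signal: m - n + 1 = 13 - 5 + 1 = 9

9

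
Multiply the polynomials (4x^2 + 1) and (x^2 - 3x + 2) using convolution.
Ascending coefficients: a = [1, 0, 4], b = [2, -3, 1]. c[0] = 1×2 = 2; c[1] = 1×-3 + 0×2 = -3; c[2] = 1×1 + 0×-3 + 4×2 = 9; c[3] = 0×1 + 4×-3 = -12; c[4] = 4×1 = 4. Result coefficients: [2, -3, 9, -12, 4] → 4x^4 - 12x^3 + 9x^2 - 3x + 2

4x^4 - 12x^3 + 9x^2 - 3x + 2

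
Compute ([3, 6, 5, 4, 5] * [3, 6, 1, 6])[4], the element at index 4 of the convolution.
Use y[k] = Σ_i a[i]·b[k-i] at k=4. y[4] = 6×6 + 5×1 + 4×6 + 5×3 = 80

80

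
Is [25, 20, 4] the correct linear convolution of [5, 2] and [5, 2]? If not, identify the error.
Recompute linear convolution of [5, 2] and [5, 2]: y[0] = 5×5 = 25; y[1] = 5×2 + 2×5 = 20; y[2] = 2×2 = 4 → [25, 20, 4]. Given [25, 20, 4] matches, so answer: Yes

Yes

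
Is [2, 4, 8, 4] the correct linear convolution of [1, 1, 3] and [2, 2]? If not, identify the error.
Recompute linear convolution of [1, 1, 3] and [2, 2]: y[0] = 1×2 = 2; y[1] = 1×2 + 1×2 = 4; y[2] = 1×2 + 3×2 = 8; y[3] = 3×2 = 6 → [2, 4, 8, 6]. Compare to given [2, 4, 8, 4]: they differ at index 3: given 4, correct 6, so answer: No

No. Error at index 3: given 4, correct 6.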